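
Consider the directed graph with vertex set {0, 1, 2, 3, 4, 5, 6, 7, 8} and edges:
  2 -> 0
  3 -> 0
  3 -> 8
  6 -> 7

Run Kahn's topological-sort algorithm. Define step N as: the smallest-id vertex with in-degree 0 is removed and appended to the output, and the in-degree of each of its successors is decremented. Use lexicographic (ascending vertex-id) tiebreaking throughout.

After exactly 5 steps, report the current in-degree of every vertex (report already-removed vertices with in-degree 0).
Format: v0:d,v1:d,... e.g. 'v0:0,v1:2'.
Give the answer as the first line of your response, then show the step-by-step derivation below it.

v0:0,v1:0,v2:0,v3:0,v4:0,v5:0,v6:0,v7:1,v8:0

step 1: output 1; order=[1]; indeg=(2,0,0,0,0,0,0,1,1)
step 2: output 2; order=[1,2]; indeg=(1,0,0,0,0,0,0,1,1)
step 3: output 3; order=[1,2,3]; indeg=(0,0,0,0,0,0,0,1,0)
step 4: output 0; order=[1,2,3,0]; indeg=(0,0,0,0,0,0,0,1,0)
step 5: output 4; order=[1,2,3,0,4]; indeg=(0,0,0,0,0,0,0,1,0)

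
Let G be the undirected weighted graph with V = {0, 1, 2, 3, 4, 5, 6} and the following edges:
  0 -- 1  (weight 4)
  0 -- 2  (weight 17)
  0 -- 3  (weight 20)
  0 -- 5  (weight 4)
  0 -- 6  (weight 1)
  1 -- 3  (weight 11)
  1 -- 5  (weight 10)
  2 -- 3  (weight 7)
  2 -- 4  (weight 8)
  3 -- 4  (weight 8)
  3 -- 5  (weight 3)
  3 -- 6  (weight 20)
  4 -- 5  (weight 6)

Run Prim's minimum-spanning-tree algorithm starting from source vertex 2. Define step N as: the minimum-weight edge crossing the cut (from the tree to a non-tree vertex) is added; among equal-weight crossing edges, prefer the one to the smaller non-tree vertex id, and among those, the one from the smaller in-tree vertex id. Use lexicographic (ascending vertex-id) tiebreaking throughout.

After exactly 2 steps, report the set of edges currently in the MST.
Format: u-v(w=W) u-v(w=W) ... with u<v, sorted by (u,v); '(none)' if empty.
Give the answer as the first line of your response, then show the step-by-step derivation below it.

2-3(w=7) 3-5(w=3)

step 1: add edge 2-3 (w=7); MST = {2-3(w=7)}
step 2: add edge 3-5 (w=3); MST = {2-3(w=7) 3-5(w=3)}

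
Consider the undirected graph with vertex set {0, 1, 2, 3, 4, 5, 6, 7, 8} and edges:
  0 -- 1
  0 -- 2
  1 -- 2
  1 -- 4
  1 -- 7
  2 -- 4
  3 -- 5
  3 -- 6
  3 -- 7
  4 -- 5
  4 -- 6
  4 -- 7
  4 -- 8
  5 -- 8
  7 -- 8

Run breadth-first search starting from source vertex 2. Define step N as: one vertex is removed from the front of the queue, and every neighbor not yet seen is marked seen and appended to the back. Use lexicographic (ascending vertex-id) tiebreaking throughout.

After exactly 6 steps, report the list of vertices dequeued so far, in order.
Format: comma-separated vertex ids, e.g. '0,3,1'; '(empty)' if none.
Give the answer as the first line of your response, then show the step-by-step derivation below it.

2,0,1,4,7,5

step 1: dequeue 2; queue=[0,1,4]; order=2
step 2: dequeue 0; queue=[1,4]; order=2,0
step 3: dequeue 1; queue=[4,7]; order=2,0,1
step 4: dequeue 4; queue=[7,5,6,8]; order=2,0,1,4
step 5: dequeue 7; queue=[5,6,8,3]; order=2,0,1,4,7
step 6: dequeue 5; queue=[6,8,3]; order=2,0,1,4,7,5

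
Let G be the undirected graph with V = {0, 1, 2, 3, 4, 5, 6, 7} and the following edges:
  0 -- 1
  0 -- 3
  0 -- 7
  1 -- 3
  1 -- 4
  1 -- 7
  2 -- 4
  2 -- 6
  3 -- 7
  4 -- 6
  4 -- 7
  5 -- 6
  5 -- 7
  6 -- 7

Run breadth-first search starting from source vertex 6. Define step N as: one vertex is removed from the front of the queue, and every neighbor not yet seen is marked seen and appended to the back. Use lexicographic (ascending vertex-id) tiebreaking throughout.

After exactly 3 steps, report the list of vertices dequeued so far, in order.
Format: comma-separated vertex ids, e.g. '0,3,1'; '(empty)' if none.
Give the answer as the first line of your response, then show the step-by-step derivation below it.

6,2,4

step 1: dequeue 6; queue=[2,4,5,7]; order=6
step 2: dequeue 2; queue=[4,5,7]; order=6,2
step 3: dequeue 4; queue=[5,7,1]; order=6,2,4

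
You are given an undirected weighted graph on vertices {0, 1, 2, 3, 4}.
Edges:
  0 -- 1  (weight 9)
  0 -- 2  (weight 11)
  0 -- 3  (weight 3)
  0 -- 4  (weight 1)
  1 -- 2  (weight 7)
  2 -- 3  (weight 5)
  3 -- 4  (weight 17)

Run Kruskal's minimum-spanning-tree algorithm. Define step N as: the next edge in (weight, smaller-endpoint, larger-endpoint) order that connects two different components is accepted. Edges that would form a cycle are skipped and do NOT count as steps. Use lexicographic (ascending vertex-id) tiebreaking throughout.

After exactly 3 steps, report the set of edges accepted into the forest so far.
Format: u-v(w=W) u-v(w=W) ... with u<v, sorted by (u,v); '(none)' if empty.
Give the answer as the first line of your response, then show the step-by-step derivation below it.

0-3(w=3) 0-4(w=1) 2-3(w=5)

step 1: add edge 0-4 (w=1); MST = {0-4(w=1)}
step 2: add edge 0-3 (w=3); MST = {0-3(w=3) 0-4(w=1)}
step 3: add edge 2-3 (w=5); MST = {0-3(w=3) 0-4(w=1) 2-3(w=5)}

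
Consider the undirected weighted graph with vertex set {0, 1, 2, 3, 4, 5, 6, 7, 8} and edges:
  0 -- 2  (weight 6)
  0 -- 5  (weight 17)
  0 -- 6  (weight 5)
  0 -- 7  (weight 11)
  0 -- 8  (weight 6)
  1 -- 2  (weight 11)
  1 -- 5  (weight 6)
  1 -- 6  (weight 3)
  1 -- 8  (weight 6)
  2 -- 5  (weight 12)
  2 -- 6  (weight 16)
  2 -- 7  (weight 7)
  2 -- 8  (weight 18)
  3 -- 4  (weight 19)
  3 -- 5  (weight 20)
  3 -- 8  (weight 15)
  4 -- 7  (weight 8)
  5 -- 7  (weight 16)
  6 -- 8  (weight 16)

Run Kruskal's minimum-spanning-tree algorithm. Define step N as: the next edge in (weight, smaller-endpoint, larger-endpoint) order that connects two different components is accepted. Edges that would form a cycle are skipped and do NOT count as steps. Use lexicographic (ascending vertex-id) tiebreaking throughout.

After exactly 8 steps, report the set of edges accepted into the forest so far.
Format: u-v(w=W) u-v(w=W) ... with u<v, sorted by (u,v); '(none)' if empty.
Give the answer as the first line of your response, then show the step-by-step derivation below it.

0-2(w=6) 0-6(w=5) 0-8(w=6) 1-5(w=6) 1-6(w=3) 2-7(w=7) 3-8(w=15) 4-7(w=8)

step 1: add edge 1-6 (w=3); MST = {1-6(w=3)}
step 2: add edge 0-6 (w=5); MST = {0-6(w=5) 1-6(w=3)}
step 3: add edge 0-2 (w=6); MST = {0-2(w=6) 0-6(w=5) 1-6(w=3)}
step 4: add edge 0-8 (w=6); MST = {0-2(w=6) 0-6(w=5) 0-8(w=6) 1-6(w=3)}
step 5: add edge 1-5 (w=6); MST = {0-2(w=6) 0-6(w=5) 0-8(w=6) 1-5(w=6) 1-6(w=3)}
step 6: add edge 2-7 (w=7); MST = {0-2(w=6) 0-6(w=5) 0-8(w=6) 1-5(w=6) 1-6(w=3) 2-7(w=7)}
step 7: add edge 4-7 (w=8); MST = {0-2(w=6) 0-6(w=5) 0-8(w=6) 1-5(w=6) 1-6(w=3) 2-7(w=7) 4-7(w=8)}
step 8: add edge 3-8 (w=15); MST = {0-2(w=6) 0-6(w=5) 0-8(w=6) 1-5(w=6) 1-6(w=3) 2-7(w=7) 3-8(w=15) 4-7(w=8)}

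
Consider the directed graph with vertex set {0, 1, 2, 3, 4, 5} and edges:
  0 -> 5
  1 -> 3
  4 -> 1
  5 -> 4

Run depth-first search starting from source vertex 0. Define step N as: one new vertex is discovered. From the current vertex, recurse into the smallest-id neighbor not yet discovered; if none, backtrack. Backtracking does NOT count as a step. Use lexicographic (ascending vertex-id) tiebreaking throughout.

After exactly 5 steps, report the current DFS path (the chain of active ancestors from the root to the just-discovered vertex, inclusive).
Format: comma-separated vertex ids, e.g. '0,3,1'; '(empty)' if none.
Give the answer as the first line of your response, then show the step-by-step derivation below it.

0,5,4,1,3

step 1: discover 0; path=0; order=0
step 2: discover 5; path=0>5; order=0,5
step 3: discover 4; path=0>5>4; order=0,5,4
step 4: discover 1; path=0>5>4>1; order=0,5,4,1
step 5: discover 3; path=0>5>4>1>3; order=0,5,4,1,3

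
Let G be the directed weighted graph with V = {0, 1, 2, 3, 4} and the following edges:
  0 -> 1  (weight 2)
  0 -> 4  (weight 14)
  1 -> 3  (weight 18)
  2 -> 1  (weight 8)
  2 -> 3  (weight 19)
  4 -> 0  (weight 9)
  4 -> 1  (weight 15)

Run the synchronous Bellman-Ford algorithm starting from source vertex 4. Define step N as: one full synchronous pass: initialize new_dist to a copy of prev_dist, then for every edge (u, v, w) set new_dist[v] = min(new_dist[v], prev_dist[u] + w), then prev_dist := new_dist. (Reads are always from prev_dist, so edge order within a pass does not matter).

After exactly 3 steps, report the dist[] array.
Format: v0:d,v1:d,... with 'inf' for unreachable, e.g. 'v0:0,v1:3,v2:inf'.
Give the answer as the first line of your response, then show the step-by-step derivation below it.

v0:9,v1:11,v2:inf,v3:29,v4:0

step 1: dist = v0:9,v1:15,v2:inf,v3:inf,v4:0
step 2: dist = v0:9,v1:11,v2:inf,v3:33,v4:0
step 3: dist = v0:9,v1:11,v2:inf,v3:29,v4:0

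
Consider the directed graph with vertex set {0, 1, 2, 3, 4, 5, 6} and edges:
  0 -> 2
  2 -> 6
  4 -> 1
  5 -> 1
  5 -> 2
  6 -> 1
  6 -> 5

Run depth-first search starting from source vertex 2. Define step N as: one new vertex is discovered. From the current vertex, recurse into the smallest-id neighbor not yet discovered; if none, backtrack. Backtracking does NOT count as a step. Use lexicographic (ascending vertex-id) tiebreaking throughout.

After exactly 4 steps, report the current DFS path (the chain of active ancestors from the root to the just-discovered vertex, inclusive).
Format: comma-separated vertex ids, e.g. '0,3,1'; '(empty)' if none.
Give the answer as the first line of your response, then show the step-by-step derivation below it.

2,6,5

step 1: discover 2; path=2; order=2
step 2: discover 6; path=2>6; order=2,6
step 3: discover 1; path=2>6>1; order=2,6,1
step 4: discover 5; path=2>6>5; order=2,6,1,5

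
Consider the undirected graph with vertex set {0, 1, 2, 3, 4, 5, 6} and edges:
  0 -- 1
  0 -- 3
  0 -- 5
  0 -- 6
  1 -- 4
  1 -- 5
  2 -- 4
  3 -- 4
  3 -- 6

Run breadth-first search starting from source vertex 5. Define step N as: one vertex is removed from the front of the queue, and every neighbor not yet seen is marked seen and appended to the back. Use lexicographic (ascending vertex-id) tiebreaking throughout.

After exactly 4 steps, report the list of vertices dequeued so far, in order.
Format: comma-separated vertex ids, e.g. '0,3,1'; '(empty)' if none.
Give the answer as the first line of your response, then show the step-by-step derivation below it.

5,0,1,3

step 1: dequeue 5; queue=[0,1]; order=5
step 2: dequeue 0; queue=[1,3,6]; order=5,0
step 3: dequeue 1; queue=[3,6,4]; order=5,0,1
step 4: dequeue 3; queue=[6,4]; order=5,0,1,3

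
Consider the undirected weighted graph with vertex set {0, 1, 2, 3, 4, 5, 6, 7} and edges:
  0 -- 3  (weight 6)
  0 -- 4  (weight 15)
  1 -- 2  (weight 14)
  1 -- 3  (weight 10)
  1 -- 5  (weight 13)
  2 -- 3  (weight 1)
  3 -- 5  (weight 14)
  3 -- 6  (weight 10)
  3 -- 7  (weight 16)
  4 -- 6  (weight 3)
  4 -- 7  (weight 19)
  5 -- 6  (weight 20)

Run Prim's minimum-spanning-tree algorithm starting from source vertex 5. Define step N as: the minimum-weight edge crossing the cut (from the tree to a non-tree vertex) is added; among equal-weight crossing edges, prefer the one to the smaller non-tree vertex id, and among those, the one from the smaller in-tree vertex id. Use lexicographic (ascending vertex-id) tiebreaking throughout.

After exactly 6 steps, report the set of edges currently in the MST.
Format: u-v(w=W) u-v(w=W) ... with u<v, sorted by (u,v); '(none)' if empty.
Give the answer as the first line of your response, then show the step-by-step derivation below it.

0-3(w=6) 1-3(w=10) 1-5(w=13) 2-3(w=1) 3-6(w=10) 4-6(w=3)

step 1: add edge 1-5 (w=13); MST = {1-5(w=13)}
step 2: add edge 1-3 (w=10); MST = {1-3(w=10) 1-5(w=13)}
step 3: add edge 2-3 (w=1); MST = {1-3(w=10) 1-5(w=13) 2-3(w=1)}
step 4: add edge 0-3 (w=6); MST = {0-3(w=6) 1-3(w=10) 1-5(w=13) 2-3(w=1)}
step 5: add edge 3-6 (w=10); MST = {0-3(w=6) 1-3(w=10) 1-5(w=13) 2-3(w=1) 3-6(w=10)}
step 6: add edge 4-6 (w=3); MST = {0-3(w=6) 1-3(w=10) 1-5(w=13) 2-3(w=1) 3-6(w=10) 4-6(w=3)}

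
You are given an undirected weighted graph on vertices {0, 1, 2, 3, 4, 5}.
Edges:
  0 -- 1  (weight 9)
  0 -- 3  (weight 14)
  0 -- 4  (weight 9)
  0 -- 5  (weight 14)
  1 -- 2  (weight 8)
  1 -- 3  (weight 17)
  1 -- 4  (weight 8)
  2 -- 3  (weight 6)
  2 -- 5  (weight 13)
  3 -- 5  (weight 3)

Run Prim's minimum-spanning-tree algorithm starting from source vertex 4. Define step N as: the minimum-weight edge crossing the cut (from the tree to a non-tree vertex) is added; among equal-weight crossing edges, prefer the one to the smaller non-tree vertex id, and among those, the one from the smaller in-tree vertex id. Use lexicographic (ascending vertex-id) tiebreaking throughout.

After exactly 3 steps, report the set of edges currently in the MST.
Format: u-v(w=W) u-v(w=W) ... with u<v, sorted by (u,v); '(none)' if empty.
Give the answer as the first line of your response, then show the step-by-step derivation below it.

1-2(w=8) 1-4(w=8) 2-3(w=6)

step 1: add edge 1-4 (w=8); MST = {1-4(w=8)}
step 2: add edge 1-2 (w=8); MST = {1-2(w=8) 1-4(w=8)}
step 3: add edge 2-3 (w=6); MST = {1-2(w=8) 1-4(w=8) 2-3(w=6)}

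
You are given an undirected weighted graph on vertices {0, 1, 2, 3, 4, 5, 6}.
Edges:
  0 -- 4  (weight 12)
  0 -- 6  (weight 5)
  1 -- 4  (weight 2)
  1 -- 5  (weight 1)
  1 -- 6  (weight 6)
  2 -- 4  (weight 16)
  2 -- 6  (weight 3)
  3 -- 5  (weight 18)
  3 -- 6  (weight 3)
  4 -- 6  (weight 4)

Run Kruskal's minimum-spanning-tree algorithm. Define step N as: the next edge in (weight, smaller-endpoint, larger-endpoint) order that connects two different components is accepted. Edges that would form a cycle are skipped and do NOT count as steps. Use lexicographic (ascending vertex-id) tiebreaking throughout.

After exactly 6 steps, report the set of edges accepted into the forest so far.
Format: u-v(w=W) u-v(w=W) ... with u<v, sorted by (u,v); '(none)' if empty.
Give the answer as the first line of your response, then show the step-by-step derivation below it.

0-6(w=5) 1-4(w=2) 1-5(w=1) 2-6(w=3) 3-6(w=3) 4-6(w=4)

step 1: add edge 1-5 (w=1); MST = {1-5(w=1)}
step 2: add edge 1-4 (w=2); MST = {1-4(w=2) 1-5(w=1)}
step 3: add edge 2-6 (w=3); MST = {1-4(w=2) 1-5(w=1) 2-6(w=3)}
step 4: add edge 3-6 (w=3); MST = {1-4(w=2) 1-5(w=1) 2-6(w=3) 3-6(w=3)}
step 5: add edge 4-6 (w=4); MST = {1-4(w=2) 1-5(w=1) 2-6(w=3) 3-6(w=3) 4-6(w=4)}
step 6: add edge 0-6 (w=5); MST = {0-6(w=5) 1-4(w=2) 1-5(w=1) 2-6(w=3) 3-6(w=3) 4-6(w=4)}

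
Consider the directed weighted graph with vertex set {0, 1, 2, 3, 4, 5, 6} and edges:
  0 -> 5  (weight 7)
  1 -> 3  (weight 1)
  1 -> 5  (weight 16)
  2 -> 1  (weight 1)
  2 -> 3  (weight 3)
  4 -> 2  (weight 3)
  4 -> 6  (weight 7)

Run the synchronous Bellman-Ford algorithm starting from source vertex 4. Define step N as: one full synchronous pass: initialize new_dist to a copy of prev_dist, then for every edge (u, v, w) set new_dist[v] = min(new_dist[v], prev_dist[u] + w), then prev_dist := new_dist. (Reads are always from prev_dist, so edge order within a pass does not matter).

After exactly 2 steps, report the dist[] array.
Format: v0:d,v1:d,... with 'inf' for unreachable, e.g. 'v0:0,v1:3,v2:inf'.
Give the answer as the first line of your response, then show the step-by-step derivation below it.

v0:inf,v1:4,v2:3,v3:6,v4:0,v5:inf,v6:7

step 1: dist = v0:inf,v1:inf,v2:3,v3:inf,v4:0,v5:inf,v6:7
step 2: dist = v0:inf,v1:4,v2:3,v3:6,v4:0,v5:inf,v6:7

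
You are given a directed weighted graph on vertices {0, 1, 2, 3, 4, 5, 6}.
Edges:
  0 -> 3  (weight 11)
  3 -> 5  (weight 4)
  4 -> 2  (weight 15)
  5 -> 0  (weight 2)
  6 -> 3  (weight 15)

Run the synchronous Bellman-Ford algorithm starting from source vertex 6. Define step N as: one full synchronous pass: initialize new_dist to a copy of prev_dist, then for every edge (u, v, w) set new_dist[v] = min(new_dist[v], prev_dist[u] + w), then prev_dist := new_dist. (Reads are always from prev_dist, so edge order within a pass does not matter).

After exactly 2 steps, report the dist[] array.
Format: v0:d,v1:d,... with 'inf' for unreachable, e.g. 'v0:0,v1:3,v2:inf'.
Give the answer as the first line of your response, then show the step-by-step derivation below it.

v0:inf,v1:inf,v2:inf,v3:15,v4:inf,v5:19,v6:0

step 1: dist = v0:inf,v1:inf,v2:inf,v3:15,v4:inf,v5:inf,v6:0
step 2: dist = v0:inf,v1:inf,v2:inf,v3:15,v4:inf,v5:19,v6:0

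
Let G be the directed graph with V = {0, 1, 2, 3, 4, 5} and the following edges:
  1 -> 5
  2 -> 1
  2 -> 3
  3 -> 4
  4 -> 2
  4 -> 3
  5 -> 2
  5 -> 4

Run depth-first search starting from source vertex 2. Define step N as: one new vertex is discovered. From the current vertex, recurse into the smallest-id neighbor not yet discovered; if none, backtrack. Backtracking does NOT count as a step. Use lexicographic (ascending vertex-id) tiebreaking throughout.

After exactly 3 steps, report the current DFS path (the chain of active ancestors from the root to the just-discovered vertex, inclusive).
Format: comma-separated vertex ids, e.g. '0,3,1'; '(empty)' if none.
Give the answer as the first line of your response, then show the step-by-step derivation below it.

2,1,5

step 1: discover 2; path=2; order=2
step 2: discover 1; path=2>1; order=2,1
step 3: discover 5; path=2>1>5; order=2,1,5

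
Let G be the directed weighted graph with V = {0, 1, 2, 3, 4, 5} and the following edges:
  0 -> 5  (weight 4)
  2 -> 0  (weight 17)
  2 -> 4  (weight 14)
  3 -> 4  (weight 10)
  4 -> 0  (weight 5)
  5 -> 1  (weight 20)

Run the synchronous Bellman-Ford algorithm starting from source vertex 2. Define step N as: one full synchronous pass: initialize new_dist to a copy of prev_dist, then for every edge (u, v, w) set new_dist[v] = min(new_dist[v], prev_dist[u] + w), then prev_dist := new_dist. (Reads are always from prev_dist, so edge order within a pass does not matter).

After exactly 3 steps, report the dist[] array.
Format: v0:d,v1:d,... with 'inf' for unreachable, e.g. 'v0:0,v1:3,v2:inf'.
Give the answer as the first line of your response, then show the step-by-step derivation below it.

v0:17,v1:41,v2:0,v3:inf,v4:14,v5:21

step 1: dist = v0:17,v1:inf,v2:0,v3:inf,v4:14,v5:inf
step 2: dist = v0:17,v1:inf,v2:0,v3:inf,v4:14,v5:21
step 3: dist = v0:17,v1:41,v2:0,v3:inf,v4:14,v5:21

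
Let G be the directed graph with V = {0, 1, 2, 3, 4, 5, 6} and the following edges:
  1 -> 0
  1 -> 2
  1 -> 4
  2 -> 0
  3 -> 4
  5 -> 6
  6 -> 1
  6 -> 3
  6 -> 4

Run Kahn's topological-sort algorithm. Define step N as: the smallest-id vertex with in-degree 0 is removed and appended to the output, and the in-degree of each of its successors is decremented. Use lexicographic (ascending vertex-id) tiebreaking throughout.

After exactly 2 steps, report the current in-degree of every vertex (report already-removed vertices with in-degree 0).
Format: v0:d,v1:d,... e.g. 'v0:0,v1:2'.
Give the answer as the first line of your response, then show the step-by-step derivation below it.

v0:2,v1:0,v2:1,v3:0,v4:2,v5:0,v6:0

step 1: output 5; order=[5]; indeg=(2,1,1,1,3,0,0)
step 2: output 6; order=[5,6]; indeg=(2,0,1,0,2,0,0)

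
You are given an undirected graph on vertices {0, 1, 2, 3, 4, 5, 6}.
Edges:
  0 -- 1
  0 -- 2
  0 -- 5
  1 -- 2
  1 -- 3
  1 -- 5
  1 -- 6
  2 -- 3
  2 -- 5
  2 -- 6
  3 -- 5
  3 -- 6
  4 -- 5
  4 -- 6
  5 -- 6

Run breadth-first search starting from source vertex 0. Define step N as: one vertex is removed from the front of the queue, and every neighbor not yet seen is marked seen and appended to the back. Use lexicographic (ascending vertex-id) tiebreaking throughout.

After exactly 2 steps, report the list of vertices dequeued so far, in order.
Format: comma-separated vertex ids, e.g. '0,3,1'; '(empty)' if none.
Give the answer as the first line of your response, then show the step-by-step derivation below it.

0,1

step 1: dequeue 0; queue=[1,2,5]; order=0
step 2: dequeue 1; queue=[2,5,3,6]; order=0,1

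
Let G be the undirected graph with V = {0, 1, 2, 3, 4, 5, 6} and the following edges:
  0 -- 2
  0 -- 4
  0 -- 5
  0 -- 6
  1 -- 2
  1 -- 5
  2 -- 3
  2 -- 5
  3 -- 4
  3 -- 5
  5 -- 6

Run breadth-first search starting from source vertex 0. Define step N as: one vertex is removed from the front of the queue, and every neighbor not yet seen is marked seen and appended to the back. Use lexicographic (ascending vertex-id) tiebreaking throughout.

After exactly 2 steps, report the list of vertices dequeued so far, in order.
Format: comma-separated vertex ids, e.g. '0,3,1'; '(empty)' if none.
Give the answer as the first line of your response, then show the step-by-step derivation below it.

0,2

step 1: dequeue 0; queue=[2,4,5,6]; order=0
step 2: dequeue 2; queue=[4,5,6,1,3]; order=0,2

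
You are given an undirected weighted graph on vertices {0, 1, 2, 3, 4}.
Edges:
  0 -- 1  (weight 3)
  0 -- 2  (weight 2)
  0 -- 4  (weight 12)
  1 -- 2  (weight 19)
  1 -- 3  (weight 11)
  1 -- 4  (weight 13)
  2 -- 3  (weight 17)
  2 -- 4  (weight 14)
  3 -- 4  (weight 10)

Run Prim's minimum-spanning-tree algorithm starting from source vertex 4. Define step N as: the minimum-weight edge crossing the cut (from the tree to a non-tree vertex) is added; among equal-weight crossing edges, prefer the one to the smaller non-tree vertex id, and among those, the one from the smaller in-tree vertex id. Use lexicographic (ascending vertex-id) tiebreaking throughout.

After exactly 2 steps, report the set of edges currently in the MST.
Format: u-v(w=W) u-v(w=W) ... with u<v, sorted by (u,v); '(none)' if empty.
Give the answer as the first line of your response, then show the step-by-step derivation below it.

1-3(w=11) 3-4(w=10)

step 1: add edge 3-4 (w=10); MST = {3-4(w=10)}
step 2: add edge 1-3 (w=11); MST = {1-3(w=11) 3-4(w=10)}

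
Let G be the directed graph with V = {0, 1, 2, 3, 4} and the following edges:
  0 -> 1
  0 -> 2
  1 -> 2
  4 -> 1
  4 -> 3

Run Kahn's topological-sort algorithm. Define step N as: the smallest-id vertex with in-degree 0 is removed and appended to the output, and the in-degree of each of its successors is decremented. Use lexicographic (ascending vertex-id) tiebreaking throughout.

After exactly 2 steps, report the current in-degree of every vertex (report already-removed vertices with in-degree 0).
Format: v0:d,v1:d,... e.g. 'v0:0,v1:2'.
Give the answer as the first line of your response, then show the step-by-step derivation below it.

v0:0,v1:0,v2:1,v3:0,v4:0

step 1: output 0; order=[0]; indeg=(0,1,1,1,0)
step 2: output 4; order=[0,4]; indeg=(0,0,1,0,0)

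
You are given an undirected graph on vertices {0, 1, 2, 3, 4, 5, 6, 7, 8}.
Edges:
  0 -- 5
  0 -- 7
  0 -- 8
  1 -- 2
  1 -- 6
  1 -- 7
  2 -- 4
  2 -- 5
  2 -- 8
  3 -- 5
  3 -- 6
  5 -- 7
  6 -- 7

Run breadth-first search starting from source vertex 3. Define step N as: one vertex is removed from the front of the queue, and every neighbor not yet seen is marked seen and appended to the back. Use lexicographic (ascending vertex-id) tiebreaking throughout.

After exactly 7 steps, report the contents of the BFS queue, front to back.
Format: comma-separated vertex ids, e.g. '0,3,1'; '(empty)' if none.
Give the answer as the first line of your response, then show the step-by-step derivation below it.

8,4

step 1: dequeue 3; queue=[5,6]; order=3
step 2: dequeue 5; queue=[6,0,2,7]; order=3,5
step 3: dequeue 6; queue=[0,2,7,1]; order=3,5,6
step 4: dequeue 0; queue=[2,7,1,8]; order=3,5,6,0
step 5: dequeue 2; queue=[7,1,8,4]; order=3,5,6,0,2
step 6: dequeue 7; queue=[1,8,4]; order=3,5,6,0,2,7
step 7: dequeue 1; queue=[8,4]; order=3,5,6,0,2,7,1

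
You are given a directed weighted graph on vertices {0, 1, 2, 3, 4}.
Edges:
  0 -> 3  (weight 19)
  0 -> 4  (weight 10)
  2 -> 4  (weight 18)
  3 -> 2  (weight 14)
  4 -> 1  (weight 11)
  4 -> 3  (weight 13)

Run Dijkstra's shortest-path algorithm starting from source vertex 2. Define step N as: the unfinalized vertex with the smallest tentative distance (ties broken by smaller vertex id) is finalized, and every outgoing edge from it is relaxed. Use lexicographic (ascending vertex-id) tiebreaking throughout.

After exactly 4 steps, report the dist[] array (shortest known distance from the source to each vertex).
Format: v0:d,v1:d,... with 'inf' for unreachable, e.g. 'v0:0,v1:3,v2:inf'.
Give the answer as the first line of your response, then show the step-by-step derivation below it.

v0:inf,v1:29,v2:0,v3:31,v4:18

step 1: dist = v0:inf,v1:inf,v2:0,v3:inf,v4:18
step 2: dist = v0:inf,v1:29,v2:0,v3:31,v4:18
step 3: dist = v0:inf,v1:29,v2:0,v3:31,v4:18
step 4: dist = v0:inf,v1:29,v2:0,v3:31,v4:18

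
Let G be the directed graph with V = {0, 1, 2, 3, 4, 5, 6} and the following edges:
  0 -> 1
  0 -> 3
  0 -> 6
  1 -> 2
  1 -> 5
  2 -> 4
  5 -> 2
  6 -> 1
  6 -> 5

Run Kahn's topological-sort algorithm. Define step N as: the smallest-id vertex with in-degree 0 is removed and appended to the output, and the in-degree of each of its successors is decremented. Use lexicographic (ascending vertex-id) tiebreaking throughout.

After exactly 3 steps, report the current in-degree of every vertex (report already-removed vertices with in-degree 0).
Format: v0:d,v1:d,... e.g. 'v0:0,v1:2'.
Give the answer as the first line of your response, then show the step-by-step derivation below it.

v0:0,v1:0,v2:2,v3:0,v4:1,v5:1,v6:0

step 1: output 0; order=[0]; indeg=(0,1,2,0,1,2,0)
step 2: output 3; order=[0,3]; indeg=(0,1,2,0,1,2,0)
step 3: output 6; order=[0,3,6]; indeg=(0,0,2,0,1,1,0)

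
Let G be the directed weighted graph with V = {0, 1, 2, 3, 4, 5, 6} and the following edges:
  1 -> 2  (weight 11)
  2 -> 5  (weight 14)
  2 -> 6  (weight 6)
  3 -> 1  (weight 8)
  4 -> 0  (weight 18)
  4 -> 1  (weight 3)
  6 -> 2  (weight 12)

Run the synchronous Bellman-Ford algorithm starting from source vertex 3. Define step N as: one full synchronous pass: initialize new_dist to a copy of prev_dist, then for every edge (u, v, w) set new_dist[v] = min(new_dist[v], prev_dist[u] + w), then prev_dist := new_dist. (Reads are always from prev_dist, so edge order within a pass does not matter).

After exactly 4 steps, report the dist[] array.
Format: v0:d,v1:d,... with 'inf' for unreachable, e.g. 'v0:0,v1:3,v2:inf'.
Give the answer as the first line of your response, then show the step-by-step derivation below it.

v0:inf,v1:8,v2:19,v3:0,v4:inf,v5:33,v6:25

step 1: dist = v0:inf,v1:8,v2:inf,v3:0,v4:inf,v5:inf,v6:inf
step 2: dist = v0:inf,v1:8,v2:19,v3:0,v4:inf,v5:inf,v6:inf
step 3: dist = v0:inf,v1:8,v2:19,v3:0,v4:inf,v5:33,v6:25
step 4: dist = v0:inf,v1:8,v2:19,v3:0,v4:inf,v5:33,v6:25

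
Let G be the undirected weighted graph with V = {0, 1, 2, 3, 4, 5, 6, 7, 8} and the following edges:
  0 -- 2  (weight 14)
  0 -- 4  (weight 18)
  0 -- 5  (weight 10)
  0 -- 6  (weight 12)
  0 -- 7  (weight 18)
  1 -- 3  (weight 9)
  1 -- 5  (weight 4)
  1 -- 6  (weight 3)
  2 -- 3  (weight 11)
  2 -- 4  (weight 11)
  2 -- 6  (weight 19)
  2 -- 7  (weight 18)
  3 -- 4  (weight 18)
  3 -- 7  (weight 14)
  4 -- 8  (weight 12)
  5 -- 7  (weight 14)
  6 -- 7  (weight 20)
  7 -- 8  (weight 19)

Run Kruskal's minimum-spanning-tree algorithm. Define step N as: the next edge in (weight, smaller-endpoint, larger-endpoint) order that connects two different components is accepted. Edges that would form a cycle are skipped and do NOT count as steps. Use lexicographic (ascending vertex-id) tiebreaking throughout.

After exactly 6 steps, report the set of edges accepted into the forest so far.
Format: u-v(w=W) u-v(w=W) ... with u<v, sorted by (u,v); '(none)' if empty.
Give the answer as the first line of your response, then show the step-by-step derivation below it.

0-5(w=10) 1-3(w=9) 1-5(w=4) 1-6(w=3) 2-3(w=11) 2-4(w=11)

step 1: add edge 1-6 (w=3); MST = {1-6(w=3)}
step 2: add edge 1-5 (w=4); MST = {1-5(w=4) 1-6(w=3)}
step 3: add edge 1-3 (w=9); MST = {1-3(w=9) 1-5(w=4) 1-6(w=3)}
step 4: add edge 0-5 (w=10); MST = {0-5(w=10) 1-3(w=9) 1-5(w=4) 1-6(w=3)}
step 5: add edge 2-3 (w=11); MST = {0-5(w=10) 1-3(w=9) 1-5(w=4) 1-6(w=3) 2-3(w=11)}
step 6: add edge 2-4 (w=11); MST = {0-5(w=10) 1-3(w=9) 1-5(w=4) 1-6(w=3) 2-3(w=11) 2-4(w=11)}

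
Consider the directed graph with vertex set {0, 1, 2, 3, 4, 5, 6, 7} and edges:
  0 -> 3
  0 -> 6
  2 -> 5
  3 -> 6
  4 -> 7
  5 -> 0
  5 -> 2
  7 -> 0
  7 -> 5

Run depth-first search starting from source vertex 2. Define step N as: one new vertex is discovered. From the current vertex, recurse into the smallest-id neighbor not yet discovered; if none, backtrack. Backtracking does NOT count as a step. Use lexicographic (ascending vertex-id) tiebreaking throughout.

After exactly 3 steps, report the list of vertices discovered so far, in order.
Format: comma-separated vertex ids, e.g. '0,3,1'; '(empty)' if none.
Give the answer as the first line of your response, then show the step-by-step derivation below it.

2,5,0

step 1: discover 2; path=2; order=2
step 2: discover 5; path=2>5; order=2,5
step 3: discover 0; path=2>5>0; order=2,5,0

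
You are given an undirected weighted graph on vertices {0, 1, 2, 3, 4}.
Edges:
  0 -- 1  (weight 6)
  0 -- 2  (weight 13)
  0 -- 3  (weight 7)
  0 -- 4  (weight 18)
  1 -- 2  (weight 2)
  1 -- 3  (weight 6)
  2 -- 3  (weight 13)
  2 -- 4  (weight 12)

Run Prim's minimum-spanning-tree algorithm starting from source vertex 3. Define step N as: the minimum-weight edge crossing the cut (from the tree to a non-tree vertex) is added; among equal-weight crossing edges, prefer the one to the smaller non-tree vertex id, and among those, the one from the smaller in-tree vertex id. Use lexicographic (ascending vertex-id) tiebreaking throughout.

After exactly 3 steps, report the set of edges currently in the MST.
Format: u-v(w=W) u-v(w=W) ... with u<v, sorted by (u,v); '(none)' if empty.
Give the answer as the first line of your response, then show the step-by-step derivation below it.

0-1(w=6) 1-2(w=2) 1-3(w=6)

step 1: add edge 1-3 (w=6); MST = {1-3(w=6)}
step 2: add edge 1-2 (w=2); MST = {1-2(w=2) 1-3(w=6)}
step 3: add edge 0-1 (w=6); MST = {0-1(w=6) 1-2(w=2) 1-3(w=6)}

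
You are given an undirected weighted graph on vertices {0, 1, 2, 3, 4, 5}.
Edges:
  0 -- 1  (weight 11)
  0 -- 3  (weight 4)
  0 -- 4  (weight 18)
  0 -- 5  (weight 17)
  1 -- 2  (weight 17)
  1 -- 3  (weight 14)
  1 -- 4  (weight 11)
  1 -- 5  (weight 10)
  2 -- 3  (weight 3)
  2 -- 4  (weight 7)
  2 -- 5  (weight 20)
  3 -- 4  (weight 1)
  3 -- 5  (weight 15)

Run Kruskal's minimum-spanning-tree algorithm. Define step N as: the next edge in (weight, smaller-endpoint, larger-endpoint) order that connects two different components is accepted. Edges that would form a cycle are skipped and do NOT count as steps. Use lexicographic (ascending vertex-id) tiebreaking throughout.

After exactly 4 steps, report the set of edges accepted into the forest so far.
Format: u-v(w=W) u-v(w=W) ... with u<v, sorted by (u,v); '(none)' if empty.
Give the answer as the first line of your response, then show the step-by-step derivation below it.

0-3(w=4) 1-5(w=10) 2-3(w=3) 3-4(w=1)

step 1: add edge 3-4 (w=1); MST = {3-4(w=1)}
step 2: add edge 2-3 (w=3); MST = {2-3(w=3) 3-4(w=1)}
step 3: add edge 0-3 (w=4); MST = {0-3(w=4) 2-3(w=3) 3-4(w=1)}
step 4: add edge 1-5 (w=10); MST = {0-3(w=4) 1-5(w=10) 2-3(w=3) 3-4(w=1)}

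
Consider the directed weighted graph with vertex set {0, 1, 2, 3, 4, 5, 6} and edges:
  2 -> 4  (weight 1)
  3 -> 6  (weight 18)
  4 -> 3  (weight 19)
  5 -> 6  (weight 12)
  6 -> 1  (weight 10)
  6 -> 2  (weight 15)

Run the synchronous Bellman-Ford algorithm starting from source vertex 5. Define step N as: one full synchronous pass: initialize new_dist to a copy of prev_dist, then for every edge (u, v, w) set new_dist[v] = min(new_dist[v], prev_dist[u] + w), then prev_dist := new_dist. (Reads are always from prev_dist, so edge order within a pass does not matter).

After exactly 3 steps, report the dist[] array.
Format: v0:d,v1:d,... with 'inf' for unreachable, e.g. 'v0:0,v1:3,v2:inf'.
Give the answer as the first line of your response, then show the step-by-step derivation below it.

v0:inf,v1:22,v2:27,v3:inf,v4:28,v5:0,v6:12

step 1: dist = v0:inf,v1:inf,v2:inf,v3:inf,v4:inf,v5:0,v6:12
step 2: dist = v0:inf,v1:22,v2:27,v3:inf,v4:inf,v5:0,v6:12
step 3: dist = v0:inf,v1:22,v2:27,v3:inf,v4:28,v5:0,v6:12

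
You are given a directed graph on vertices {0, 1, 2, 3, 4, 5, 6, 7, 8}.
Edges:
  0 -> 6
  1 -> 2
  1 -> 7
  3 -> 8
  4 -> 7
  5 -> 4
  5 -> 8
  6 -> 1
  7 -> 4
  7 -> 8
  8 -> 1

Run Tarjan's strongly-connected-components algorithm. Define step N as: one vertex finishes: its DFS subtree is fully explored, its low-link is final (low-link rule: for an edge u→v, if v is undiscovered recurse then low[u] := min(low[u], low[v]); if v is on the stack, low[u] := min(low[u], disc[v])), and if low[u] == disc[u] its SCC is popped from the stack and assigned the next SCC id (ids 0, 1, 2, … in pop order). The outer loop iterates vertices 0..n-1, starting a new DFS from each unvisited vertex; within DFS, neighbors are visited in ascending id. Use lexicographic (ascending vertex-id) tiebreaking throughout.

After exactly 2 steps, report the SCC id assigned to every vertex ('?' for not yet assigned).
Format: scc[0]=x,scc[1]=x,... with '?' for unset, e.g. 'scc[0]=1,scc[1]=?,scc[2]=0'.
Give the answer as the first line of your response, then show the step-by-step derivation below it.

scc[0]=?,scc[1]=?,scc[2]=0,scc[3]=?,scc[4]=?,scc[5]=?,scc[6]=?,scc[7]=?,scc[8]=?

step 1: low=(low[0]=0,low[1]=2,low[2]=3,low[3]=?,low[4]=?,low[5]=?,low[6]=1,low[7]=?,low[8]=?); scc=(scc[0]=?,scc[1]=?,scc[2]=0,scc[3]=?,scc[4]=?,scc[5]=?,scc[6]=?,scc[7]=?,scc[8]=?)
step 2: low=(low[0]=0,low[1]=2,low[2]=3,low[3]=?,low[4]=4,low[5]=?,low[6]=1,low[7]=4,low[8]=?); scc=(scc[0]=?,scc[1]=?,scc[2]=0,scc[3]=?,scc[4]=?,scc[5]=?,scc[6]=?,scc[7]=?,scc[8]=?)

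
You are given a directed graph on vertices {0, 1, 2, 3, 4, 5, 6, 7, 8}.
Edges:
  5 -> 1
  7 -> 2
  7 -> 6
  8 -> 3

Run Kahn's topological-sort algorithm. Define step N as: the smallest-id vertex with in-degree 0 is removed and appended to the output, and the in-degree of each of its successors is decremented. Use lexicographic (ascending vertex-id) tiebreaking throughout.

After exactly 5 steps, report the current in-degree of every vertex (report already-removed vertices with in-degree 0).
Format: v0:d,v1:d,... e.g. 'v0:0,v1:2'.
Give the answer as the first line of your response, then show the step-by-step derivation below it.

v0:0,v1:0,v2:0,v3:1,v4:0,v5:0,v6:0,v7:0,v8:0

step 1: output 0; order=[0]; indeg=(0,1,1,1,0,0,1,0,0)
step 2: output 4; order=[0,4]; indeg=(0,1,1,1,0,0,1,0,0)
step 3: output 5; order=[0,4,5]; indeg=(0,0,1,1,0,0,1,0,0)
step 4: output 1; order=[0,4,5,1]; indeg=(0,0,1,1,0,0,1,0,0)
step 5: output 7; order=[0,4,5,1,7]; indeg=(0,0,0,1,0,0,0,0,0)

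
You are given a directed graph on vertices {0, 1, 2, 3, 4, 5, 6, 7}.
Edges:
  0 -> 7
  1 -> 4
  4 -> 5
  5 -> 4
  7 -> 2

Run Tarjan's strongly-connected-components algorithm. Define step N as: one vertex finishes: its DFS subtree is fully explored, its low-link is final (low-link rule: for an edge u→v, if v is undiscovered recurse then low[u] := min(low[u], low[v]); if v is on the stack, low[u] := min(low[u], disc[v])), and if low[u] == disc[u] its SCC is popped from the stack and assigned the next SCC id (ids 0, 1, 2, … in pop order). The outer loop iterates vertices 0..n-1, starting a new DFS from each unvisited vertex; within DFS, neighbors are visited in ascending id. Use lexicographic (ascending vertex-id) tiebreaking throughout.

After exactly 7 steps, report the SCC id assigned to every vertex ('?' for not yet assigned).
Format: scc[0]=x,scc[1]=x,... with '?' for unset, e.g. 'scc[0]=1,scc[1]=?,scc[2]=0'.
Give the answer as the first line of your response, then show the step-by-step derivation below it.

scc[0]=2,scc[1]=4,scc[2]=0,scc[3]=5,scc[4]=3,scc[5]=3,scc[6]=?,scc[7]=1

step 1: low=(low[0]=0,low[1]=?,low[2]=2,low[3]=?,low[4]=?,low[5]=?,low[6]=?,low[7]=1); scc=(scc[0]=?,scc[1]=?,scc[2]=0,scc[3]=?,scc[4]=?,scc[5]=?,scc[6]=?,scc[7]=?)
step 2: low=(low[0]=0,low[1]=?,low[2]=2,low[3]=?,low[4]=?,low[5]=?,low[6]=?,low[7]=1); scc=(scc[0]=?,scc[1]=?,scc[2]=0,scc[3]=?,scc[4]=?,scc[5]=?,scc[6]=?,scc[7]=1)
step 3: low=(low[0]=0,low[1]=?,low[2]=2,low[3]=?,low[4]=?,low[5]=?,low[6]=?,low[7]=1); scc=(scc[0]=2,scc[1]=?,scc[2]=0,scc[3]=?,scc[4]=?,scc[5]=?,scc[6]=?,scc[7]=1)
step 4: low=(low[0]=0,low[1]=3,low[2]=2,low[3]=?,low[4]=4,low[5]=4,low[6]=?,low[7]=1); scc=(scc[0]=2,scc[1]=?,scc[2]=0,scc[3]=?,scc[4]=?,scc[5]=?,scc[6]=?,scc[7]=1)
step 5: low=(low[0]=0,low[1]=3,low[2]=2,low[3]=?,low[4]=4,low[5]=4,low[6]=?,low[7]=1); scc=(scc[0]=2,scc[1]=?,scc[2]=0,scc[3]=?,scc[4]=3,scc[5]=3,scc[6]=?,scc[7]=1)
step 6: low=(low[0]=0,low[1]=3,low[2]=2,low[3]=?,low[4]=4,low[5]=4,low[6]=?,low[7]=1); scc=(scc[0]=2,scc[1]=4,scc[2]=0,scc[3]=?,scc[4]=3,scc[5]=3,scc[6]=?,scc[7]=1)
step 7: low=(low[0]=0,low[1]=3,low[2]=2,low[3]=6,low[4]=4,low[5]=4,low[6]=?,low[7]=1); scc=(scc[0]=2,scc[1]=4,scc[2]=0,scc[3]=5,scc[4]=3,scc[5]=3,scc[6]=?,scc[7]=1)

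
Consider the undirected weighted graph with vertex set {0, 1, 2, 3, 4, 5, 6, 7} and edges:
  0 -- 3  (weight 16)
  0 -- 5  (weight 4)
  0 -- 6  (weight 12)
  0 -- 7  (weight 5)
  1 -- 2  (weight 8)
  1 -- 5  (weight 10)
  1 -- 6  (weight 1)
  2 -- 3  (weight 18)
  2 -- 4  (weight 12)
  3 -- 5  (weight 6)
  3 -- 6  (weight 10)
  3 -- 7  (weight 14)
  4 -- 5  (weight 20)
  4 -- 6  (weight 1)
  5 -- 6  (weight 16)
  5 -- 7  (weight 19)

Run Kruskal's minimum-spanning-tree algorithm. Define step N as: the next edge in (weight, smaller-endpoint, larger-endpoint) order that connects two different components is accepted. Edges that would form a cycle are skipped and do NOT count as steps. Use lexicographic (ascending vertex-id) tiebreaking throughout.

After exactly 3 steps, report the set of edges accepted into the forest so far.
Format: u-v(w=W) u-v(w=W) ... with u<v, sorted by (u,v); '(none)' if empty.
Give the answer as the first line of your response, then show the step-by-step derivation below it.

0-5(w=4) 1-6(w=1) 4-6(w=1)

step 1: add edge 1-6 (w=1); MST = {1-6(w=1)}
step 2: add edge 4-6 (w=1); MST = {1-6(w=1) 4-6(w=1)}
step 3: add edge 0-5 (w=4); MST = {0-5(w=4) 1-6(w=1) 4-6(w=1)}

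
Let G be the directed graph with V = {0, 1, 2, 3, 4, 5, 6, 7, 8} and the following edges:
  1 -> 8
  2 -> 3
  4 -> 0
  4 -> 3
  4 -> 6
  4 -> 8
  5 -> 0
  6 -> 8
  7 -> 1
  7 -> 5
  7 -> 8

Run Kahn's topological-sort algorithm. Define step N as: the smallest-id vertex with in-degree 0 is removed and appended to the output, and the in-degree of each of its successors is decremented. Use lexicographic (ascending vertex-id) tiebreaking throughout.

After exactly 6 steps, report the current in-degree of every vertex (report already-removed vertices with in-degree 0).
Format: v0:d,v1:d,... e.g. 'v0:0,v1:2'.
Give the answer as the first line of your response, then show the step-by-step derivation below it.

v0:1,v1:0,v2:0,v3:0,v4:0,v5:0,v6:0,v7:0,v8:0

step 1: output 2; order=[2]; indeg=(2,1,0,1,0,1,1,0,4)
step 2: output 4; order=[2,4]; indeg=(1,1,0,0,0,1,0,0,3)
step 3: output 3; order=[2,4,3]; indeg=(1,1,0,0,0,1,0,0,3)
step 4: output 6; order=[2,4,3,6]; indeg=(1,1,0,0,0,1,0,0,2)
step 5: output 7; order=[2,4,3,6,7]; indeg=(1,0,0,0,0,0,0,0,1)
step 6: output 1; order=[2,4,3,6,7,1]; indeg=(1,0,0,0,0,0,0,0,0)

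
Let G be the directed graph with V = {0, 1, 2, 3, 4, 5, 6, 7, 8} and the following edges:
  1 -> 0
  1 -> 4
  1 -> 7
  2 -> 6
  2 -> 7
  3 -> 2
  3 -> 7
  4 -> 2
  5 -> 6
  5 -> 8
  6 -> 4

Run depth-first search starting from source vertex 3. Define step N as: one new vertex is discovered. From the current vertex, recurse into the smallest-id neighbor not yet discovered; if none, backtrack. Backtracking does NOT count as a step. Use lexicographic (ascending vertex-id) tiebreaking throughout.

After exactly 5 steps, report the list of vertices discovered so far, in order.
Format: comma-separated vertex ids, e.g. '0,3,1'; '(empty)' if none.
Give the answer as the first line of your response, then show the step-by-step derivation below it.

3,2,6,4,7

step 1: discover 3; path=3; order=3
step 2: discover 2; path=3>2; order=3,2
step 3: discover 6; path=3>2>6; order=3,2,6
step 4: discover 4; path=3>2>6>4; order=3,2,6,4
step 5: discover 7; path=3>2>7; order=3,2,6,4,7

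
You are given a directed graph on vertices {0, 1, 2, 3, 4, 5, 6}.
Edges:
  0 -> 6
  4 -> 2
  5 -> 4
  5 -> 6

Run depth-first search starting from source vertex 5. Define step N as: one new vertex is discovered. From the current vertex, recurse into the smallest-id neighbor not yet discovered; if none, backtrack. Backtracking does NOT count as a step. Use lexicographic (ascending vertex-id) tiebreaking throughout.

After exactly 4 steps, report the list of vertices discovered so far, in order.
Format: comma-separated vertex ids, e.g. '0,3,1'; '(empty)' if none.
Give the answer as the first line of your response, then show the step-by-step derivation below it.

5,4,2,6

step 1: discover 5; path=5; order=5
step 2: discover 4; path=5>4; order=5,4
step 3: discover 2; path=5>4>2; order=5,4,2
step 4: discover 6; path=5>6; order=5,4,2,6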